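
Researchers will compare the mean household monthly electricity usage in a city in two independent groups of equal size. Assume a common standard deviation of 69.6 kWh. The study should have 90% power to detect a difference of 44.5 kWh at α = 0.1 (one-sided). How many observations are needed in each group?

For two equal groups, n per group = 2·((z_α + z_β)·σ/δ)².
z_α = 1.282; z_β = 1.282 (power 90%).
n = 2 × (2.564 × 69.6 / 44.5)² = 2 × 16.08 = 32.16
Round up: n = 33 per group.

33 per group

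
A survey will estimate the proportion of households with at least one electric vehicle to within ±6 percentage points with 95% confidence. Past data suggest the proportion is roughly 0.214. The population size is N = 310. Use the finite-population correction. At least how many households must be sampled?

For a proportion with margin E = 0.06 at 95% confidence, z = 1.960.
n = p̂(1−p̂)(z/E)² = 0.214 × 0.786 × (1.960/0.06)² = 179.49 — call this n₀.
Finite-population correction with N = 310: n = n₀ / (1 + (n₀−1)/N) = 179.49 / 1.576 = 113.89
Round up: n = 114.

114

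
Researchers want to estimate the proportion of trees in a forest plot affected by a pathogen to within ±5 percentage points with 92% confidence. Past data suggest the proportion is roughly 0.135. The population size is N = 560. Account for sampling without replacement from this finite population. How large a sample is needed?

For a proportion with margin E = 0.05 at 92% confidence, z = 1.751.
n = p̂(1−p̂)(z/E)² = 0.135 × 0.865 × (1.751/0.05)² = 143.21 — call this n₀.
Finite-population correction with N = 560: n = n₀ / (1 + (n₀−1)/N) = 143.21 / 1.254 = 114.20
Round up: n = 115.

n = 115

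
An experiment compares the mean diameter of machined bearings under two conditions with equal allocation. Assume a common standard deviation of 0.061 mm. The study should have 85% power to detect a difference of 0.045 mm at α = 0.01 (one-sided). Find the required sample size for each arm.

42 per group

For two equal groups, n per group = 2·((z_α + z_β)·σ/δ)².
z_α = 2.326; z_β = 1.036 (power 85%).
n = 2 × (3.362 × 0.061 / 0.045)² = 2 × 20.77 = 41.54
Round up: n = 42 per group.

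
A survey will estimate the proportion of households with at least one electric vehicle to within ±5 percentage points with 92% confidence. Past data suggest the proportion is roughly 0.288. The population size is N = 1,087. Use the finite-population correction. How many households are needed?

For a proportion with margin E = 0.05 at 92% confidence, z = 1.751.
n = p̂(1−p̂)(z/E)² = 0.288 × 0.712 × (1.751/0.05)² = 251.48 — call this n₀.
Finite-population correction with N = 1,087: n = n₀ / (1 + (n₀−1)/N) = 251.48 / 1.23 = 204.46
Round up: n = 205.

205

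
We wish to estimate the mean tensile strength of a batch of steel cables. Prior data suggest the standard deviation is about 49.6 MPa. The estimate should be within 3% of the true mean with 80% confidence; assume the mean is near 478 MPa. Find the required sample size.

For a mean, the margin of error is E = z·σ/√n, so n = (zσ/E)².
At 80% confidence, z = 1.282.
E = 3% of 478 = 14.34 MPa.
n = (1.282 × 49.6 / 14.34)² = 19.66
Round up: n = 20.

20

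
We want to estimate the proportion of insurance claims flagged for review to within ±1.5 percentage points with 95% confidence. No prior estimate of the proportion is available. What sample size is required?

n = 4269

For a proportion with margin E = 0.015 at 95% confidence, z = 1.960.
With no prior estimate, use p = 0.5, which maximizes p(1−p) at 0.25.
n = 0.25 × (z/E)² = 0.25 × (1.960/0.015)² = 4268.44
Round up: n = 4269.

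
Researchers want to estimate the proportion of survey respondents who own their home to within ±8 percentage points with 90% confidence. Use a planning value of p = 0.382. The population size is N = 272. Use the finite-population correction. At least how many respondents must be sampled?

For a proportion with margin E = 0.08 at 90% confidence, z = 1.645.
n = p̂(1−p̂)(z/E)² = 0.382 × 0.618 × (1.645/0.08)² = 99.82 — call this n₀.
Finite-population correction with N = 272: n = n₀ / (1 + (n₀−1)/N) = 99.82 / 1.363 = 73.24
Round up: n = 74.

74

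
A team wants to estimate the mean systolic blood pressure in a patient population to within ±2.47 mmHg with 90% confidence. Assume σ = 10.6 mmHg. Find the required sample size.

For a mean, the margin of error is E = z·σ/√n, so n = (zσ/E)².
At 90% confidence, z = 1.645.
n = (1.645 × 10.6 / 2.47)² = 49.84
Round up: n = 50.

n = 50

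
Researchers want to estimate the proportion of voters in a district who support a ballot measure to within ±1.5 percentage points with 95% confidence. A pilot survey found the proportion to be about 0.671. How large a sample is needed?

3770

For a proportion with margin E = 0.015 at 95% confidence, z = 1.960.
n = p̂(1−p̂)(z/E)² = 0.671 × 0.329 × (1.960/0.015)² = 3769.19
Round up: n = 3770.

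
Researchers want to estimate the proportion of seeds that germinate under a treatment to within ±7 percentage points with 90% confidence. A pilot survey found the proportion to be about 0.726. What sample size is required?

110

For a proportion with margin E = 0.07 at 90% confidence, z = 1.645.
n = p̂(1−p̂)(z/E)² = 0.726 × 0.274 × (1.645/0.07)² = 109.86
Round up: n = 110.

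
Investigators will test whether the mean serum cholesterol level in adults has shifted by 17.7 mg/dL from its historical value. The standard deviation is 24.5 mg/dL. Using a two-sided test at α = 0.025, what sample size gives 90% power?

For a one-sample z-test, n = ((z_{α/2} + z_β)·σ/δ)².
z_{α/2} = 2.241 (two-sided α = 0.025); z_β = 1.282 (power 90% → β = 0.1).
n = (3.523 × 24.5 / 17.7)² = 23.78
Round up: n = 24.

24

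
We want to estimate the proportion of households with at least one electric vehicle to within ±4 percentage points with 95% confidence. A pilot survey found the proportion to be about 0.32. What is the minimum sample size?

n = 523

For a proportion with margin E = 0.04 at 95% confidence, z = 1.960.
n = p̂(1−p̂)(z/E)² = 0.32 × 0.68 × (1.960/0.04)² = 522.46
Round up: n = 523.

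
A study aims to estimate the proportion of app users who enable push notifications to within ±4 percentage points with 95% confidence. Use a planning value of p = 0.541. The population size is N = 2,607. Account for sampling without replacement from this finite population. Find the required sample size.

For a proportion with margin E = 0.04 at 95% confidence, z = 1.960.
n = p̂(1−p̂)(z/E)² = 0.541 × 0.459 × (1.960/0.04)² = 596.21 — call this n₀.
Finite-population correction with N = 2,607: n = n₀ / (1 + (n₀−1)/N) = 596.21 / 1.228 = 485.51
Round up: n = 486.

n = 486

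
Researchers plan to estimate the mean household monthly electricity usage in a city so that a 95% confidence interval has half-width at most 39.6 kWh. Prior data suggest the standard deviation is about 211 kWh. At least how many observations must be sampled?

110

For a mean, the margin of error is E = z·σ/√n, so n = (zσ/E)².
At 95% confidence, z = 1.960.
n = (1.960 × 211 / 39.6)² = 109.07
Round up: n = 110.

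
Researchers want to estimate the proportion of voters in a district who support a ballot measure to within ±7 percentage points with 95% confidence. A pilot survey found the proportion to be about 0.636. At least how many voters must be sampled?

For a proportion with margin E = 0.07 at 95% confidence, z = 1.960.
n = p̂(1−p̂)(z/E)² = 0.636 × 0.364 × (1.960/0.07)² = 181.50
Round up: n = 182.

n = 182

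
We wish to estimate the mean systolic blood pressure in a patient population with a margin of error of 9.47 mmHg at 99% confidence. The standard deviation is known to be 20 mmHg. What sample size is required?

For a mean, the margin of error is E = z·σ/√n, so n = (zσ/E)².
At 99% confidence, z = 2.576.
n = (2.576 × 20 / 9.47)² = 29.60
Round up: n = 30.

n = 30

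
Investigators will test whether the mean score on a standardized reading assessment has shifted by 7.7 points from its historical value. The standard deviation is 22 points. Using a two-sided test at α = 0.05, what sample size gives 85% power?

For a one-sample z-test, n = ((z_{α/2} + z_β)·σ/δ)².
z_{α/2} = 1.960 (two-sided α = 0.05); z_β = 1.036 (power 85% → β = 0.15).
n = (2.996 × 22 / 7.7)² = 73.27
Round up: n = 74.

74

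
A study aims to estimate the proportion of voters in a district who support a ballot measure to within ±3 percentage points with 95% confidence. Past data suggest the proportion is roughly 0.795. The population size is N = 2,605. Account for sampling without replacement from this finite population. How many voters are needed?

n = 550

For a proportion with margin E = 0.03 at 95% confidence, z = 1.960.
n = p̂(1−p̂)(z/E)² = 0.795 × 0.205 × (1.960/0.03)² = 695.65 — call this n₀.
Finite-population correction with N = 2,605: n = n₀ / (1 + (n₀−1)/N) = 695.65 / 1.267 = 549.05
Round up: n = 550.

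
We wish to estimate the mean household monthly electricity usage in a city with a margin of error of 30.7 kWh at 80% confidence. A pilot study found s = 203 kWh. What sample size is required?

72

For a mean, the margin of error is E = z·σ/√n, so n = (zσ/E)².
At 80% confidence, z = 1.282.
n = (1.282 × 203 / 30.7)² = 71.86
Round up: n = 72.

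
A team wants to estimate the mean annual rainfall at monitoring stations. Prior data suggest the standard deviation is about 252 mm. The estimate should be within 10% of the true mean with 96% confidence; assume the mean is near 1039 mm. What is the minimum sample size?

For a mean, the margin of error is E = z·σ/√n, so n = (zσ/E)².
At 96% confidence, z = 2.054.
E = 10% of 1039 = 103.9 mm.
n = (2.054 × 252 / 103.9)² = 24.82
Round up: n = 25.

25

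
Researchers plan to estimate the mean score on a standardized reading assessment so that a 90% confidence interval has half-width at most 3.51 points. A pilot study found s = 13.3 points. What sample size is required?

For a mean, the margin of error is E = z·σ/√n, so n = (zσ/E)².
At 90% confidence, z = 1.645.
n = (1.645 × 13.3 / 3.51)² = 38.85
Round up: n = 39.

39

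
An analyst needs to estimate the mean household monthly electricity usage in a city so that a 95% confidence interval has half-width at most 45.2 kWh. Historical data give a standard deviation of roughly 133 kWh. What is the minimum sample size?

n = 34

For a mean, the margin of error is E = z·σ/√n, so n = (zσ/E)².
At 95% confidence, z = 1.960.
n = (1.960 × 133 / 45.2)² = 33.26
Round up: n = 34.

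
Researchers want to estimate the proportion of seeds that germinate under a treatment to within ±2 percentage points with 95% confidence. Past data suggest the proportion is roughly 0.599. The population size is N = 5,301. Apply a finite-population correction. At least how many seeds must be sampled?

1608

For a proportion with margin E = 0.02 at 95% confidence, z = 1.960.
n = p̂(1−p̂)(z/E)² = 0.599 × 0.401 × (1.960/0.02)² = 2306.87 — call this n₀.
Finite-population correction with N = 5,301: n = n₀ / (1 + (n₀−1)/N) = 2306.87 / 1.435 = 1607.57
Round up: n = 1608.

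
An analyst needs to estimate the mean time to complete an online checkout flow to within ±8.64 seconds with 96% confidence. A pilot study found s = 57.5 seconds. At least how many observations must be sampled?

n = 187

For a mean, the margin of error is E = z·σ/√n, so n = (zσ/E)².
At 96% confidence, z = 2.054.
n = (2.054 × 57.5 / 8.64)² = 186.86
Round up: n = 187.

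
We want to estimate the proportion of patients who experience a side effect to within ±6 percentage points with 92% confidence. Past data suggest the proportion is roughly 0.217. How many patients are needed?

145

For a proportion with margin E = 0.06 at 92% confidence, z = 1.751.
n = p̂(1−p̂)(z/E)² = 0.217 × 0.783 × (1.751/0.06)² = 144.71
Round up: n = 145.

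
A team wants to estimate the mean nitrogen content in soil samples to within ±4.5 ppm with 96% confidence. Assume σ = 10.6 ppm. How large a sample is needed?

24

For a mean, the margin of error is E = z·σ/√n, so n = (zσ/E)².
At 96% confidence, z = 2.054.
n = (2.054 × 10.6 / 4.5)² = 23.41
Round up: n = 24.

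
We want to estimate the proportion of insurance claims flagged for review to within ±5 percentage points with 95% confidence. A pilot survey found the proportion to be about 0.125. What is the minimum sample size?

For a proportion with margin E = 0.05 at 95% confidence, z = 1.960.
n = p̂(1−p̂)(z/E)² = 0.125 × 0.875 × (1.960/0.05)² = 168.07
Round up: n = 169.

169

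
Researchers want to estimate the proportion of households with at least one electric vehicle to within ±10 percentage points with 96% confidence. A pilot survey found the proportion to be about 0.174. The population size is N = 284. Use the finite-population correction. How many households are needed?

51

For a proportion with margin E = 0.1 at 96% confidence, z = 2.054.
n = p̂(1−p̂)(z/E)² = 0.174 × 0.826 × (2.054/0.1)² = 60.64 — call this n₀.
Finite-population correction with N = 284: n = n₀ / (1 + (n₀−1)/N) = 60.64 / 1.21 = 50.12
Round up: n = 51.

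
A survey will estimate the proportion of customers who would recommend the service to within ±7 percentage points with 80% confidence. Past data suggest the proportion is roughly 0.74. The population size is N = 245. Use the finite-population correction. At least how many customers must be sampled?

52

For a proportion with margin E = 0.07 at 80% confidence, z = 1.282.
n = p̂(1−p̂)(z/E)² = 0.74 × 0.26 × (1.282/0.07)² = 64.53 — call this n₀.
Finite-population correction with N = 245: n = n₀ / (1 + (n₀−1)/N) = 64.53 / 1.259 = 51.25
Round up: n = 52.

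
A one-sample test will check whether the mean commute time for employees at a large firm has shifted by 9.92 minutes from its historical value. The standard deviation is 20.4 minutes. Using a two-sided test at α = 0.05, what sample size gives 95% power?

55

For a one-sample z-test, n = ((z_{α/2} + z_β)·σ/δ)².
z_{α/2} = 1.960 (two-sided α = 0.05); z_β = 1.645 (power 95% → β = 0.05).
n = (3.605 × 20.4 / 9.92)² = 54.96
Round up: n = 55.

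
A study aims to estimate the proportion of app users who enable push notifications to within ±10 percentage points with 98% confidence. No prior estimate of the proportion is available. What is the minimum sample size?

For a proportion with margin E = 0.1 at 98% confidence, z = 2.326.
With no prior estimate, use p = 0.5, which maximizes p(1−p) at 0.25.
n = 0.25 × (z/E)² = 0.25 × (2.326/0.1)² = 135.26
Round up: n = 136.

136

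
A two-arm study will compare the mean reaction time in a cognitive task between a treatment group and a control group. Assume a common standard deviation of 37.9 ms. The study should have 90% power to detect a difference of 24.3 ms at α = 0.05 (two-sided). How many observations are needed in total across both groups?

104 total

For two equal groups, n per group = 2·((z_{α/2} + z_β)·σ/δ)².
z_{α/2} = 1.960; z_β = 1.282 (power 90%).
n = 2 × (3.242 × 37.9 / 24.3)² = 2 × 25.57 = 51.14
Round up: n = 52 per group.
Total across both groups: 2 × 52 = 104.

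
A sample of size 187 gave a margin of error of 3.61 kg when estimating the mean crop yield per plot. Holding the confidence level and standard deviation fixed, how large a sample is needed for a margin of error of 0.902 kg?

Margin of error scales as 1/√n, so n₂ = n₁·(E₁/E₂)².
n₂ = 187 × (3.61/0.902)² = 187 × 16.02 = 2995.74
Round up: n₂ = 2996.

2996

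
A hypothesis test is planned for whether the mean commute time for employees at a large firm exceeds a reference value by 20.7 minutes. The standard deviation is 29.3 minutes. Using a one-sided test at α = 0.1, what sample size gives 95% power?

n = 18

For a one-sample z-test, n = ((z_α + z_β)·σ/δ)².
z_α = 1.282 (one-sided α = 0.1); z_β = 1.645 (power 95% → β = 0.05).
n = (2.927 × 29.3 / 20.7)² = 17.16
Round up: n = 18.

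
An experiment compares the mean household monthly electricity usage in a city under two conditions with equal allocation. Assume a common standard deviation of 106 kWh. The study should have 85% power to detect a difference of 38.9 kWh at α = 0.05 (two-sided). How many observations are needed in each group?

134 per group

For two equal groups, n per group = 2·((z_{α/2} + z_β)·σ/δ)².
z_{α/2} = 1.960; z_β = 1.036 (power 85%).
n = 2 × (2.996 × 106 / 38.9)² = 2 × 66.65 = 133.30
Round up: n = 134 per group.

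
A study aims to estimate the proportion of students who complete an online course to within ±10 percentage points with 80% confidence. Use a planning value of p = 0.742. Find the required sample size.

32

For a proportion with margin E = 0.1 at 80% confidence, z = 1.282.
n = p̂(1−p̂)(z/E)² = 0.742 × 0.258 × (1.282/0.1)² = 31.46
Round up: n = 32.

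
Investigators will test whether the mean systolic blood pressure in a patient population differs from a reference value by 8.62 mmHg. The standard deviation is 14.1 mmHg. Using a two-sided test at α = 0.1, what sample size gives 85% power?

For a one-sample z-test, n = ((z_{α/2} + z_β)·σ/δ)².
z_{α/2} = 1.645 (two-sided α = 0.1); z_β = 1.036 (power 85% → β = 0.15).
n = (2.681 × 14.1 / 8.62)² = 19.23
Round up: n = 20.

20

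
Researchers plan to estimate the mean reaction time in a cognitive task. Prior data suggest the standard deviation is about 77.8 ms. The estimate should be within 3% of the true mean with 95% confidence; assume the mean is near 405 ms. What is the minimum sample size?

n = 158

For a mean, the margin of error is E = z·σ/√n, so n = (zσ/E)².
At 95% confidence, z = 1.960.
E = 3% of 405 = 12.15 ms.
n = (1.960 × 77.8 / 12.15)² = 157.51
Round up: n = 158.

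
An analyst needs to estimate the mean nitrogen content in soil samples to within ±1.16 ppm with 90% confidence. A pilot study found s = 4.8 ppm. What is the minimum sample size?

n = 47

For a mean, the margin of error is E = z·σ/√n, so n = (zσ/E)².
At 90% confidence, z = 1.645.
n = (1.645 × 4.8 / 1.16)² = 46.33
Round up: n = 47.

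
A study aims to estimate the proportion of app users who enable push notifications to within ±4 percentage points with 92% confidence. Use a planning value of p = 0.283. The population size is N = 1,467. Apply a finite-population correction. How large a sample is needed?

For a proportion with margin E = 0.04 at 92% confidence, z = 1.751.
n = p̂(1−p̂)(z/E)² = 0.283 × 0.717 × (1.751/0.04)² = 388.83 — call this n₀.
Finite-population correction with N = 1,467: n = n₀ / (1 + (n₀−1)/N) = 388.83 / 1.264 = 307.62
Round up: n = 308.

n = 308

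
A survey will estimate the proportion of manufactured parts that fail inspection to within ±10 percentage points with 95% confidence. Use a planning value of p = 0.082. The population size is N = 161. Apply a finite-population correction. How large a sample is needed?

For a proportion with margin E = 0.1 at 95% confidence, z = 1.960.
n = p̂(1−p̂)(z/E)² = 0.082 × 0.918 × (1.960/0.1)² = 28.92 — call this n₀.
Finite-population correction with N = 161: n = n₀ / (1 + (n₀−1)/N) = 28.92 / 1.173 = 24.65
Round up: n = 25.

25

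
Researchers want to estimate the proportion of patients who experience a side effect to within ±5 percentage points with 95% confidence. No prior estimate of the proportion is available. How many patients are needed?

n = 385

For a proportion with margin E = 0.05 at 95% confidence, z = 1.960.
With no prior estimate, use p = 0.5, which maximizes p(1−p) at 0.25.
n = 0.25 × (z/E)² = 0.25 × (1.960/0.05)² = 384.16
Round up: n = 385.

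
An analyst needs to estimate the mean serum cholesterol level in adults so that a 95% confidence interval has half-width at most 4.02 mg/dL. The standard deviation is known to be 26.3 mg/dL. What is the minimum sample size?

n = 165

For a mean, the margin of error is E = z·σ/√n, so n = (zσ/E)².
At 95% confidence, z = 1.960.
n = (1.960 × 26.3 / 4.02)² = 164.43
Round up: n = 165.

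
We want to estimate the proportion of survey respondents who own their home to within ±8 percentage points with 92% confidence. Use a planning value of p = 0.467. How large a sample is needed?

For a proportion with margin E = 0.08 at 92% confidence, z = 1.751.
n = p̂(1−p̂)(z/E)² = 0.467 × 0.533 × (1.751/0.08)² = 119.24
Round up: n = 120.

n = 120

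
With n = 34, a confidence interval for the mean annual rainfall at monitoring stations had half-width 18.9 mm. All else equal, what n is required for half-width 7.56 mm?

Margin of error scales as 1/√n, so n₂ = n₁·(E₁/E₂)².
n₂ = 34 × (18.9/7.56)² = 34 × 6.25 = 212.50
Round up: n₂ = 213.

213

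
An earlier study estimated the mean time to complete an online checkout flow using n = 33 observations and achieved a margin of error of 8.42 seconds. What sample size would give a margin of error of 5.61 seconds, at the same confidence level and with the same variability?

75

Margin of error scales as 1/√n, so n₂ = n₁·(E₁/E₂)².
n₂ = 33 × (8.42/5.61)² = 33 × 2.253 = 74.35
Round up: n₂ = 75.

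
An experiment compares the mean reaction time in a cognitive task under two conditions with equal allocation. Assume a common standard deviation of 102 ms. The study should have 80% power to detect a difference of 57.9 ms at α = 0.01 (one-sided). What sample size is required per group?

63 per group

For two equal groups, n per group = 2·((z_α + z_β)·σ/δ)².
z_α = 2.326; z_β = 0.842 (power 80%).
n = 2 × (3.168 × 102 / 57.9)² = 2 × 31.15 = 62.30
Round up: n = 63 per group.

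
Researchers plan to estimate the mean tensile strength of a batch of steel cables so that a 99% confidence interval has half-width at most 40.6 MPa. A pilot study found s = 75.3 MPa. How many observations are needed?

For a mean, the margin of error is E = z·σ/√n, so n = (zσ/E)².
At 99% confidence, z = 2.576.
n = (2.576 × 75.3 / 40.6)² = 22.83
Round up: n = 23.

23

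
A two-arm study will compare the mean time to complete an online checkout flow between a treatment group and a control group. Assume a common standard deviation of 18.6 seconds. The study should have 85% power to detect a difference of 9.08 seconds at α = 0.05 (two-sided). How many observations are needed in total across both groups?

152 total

For two equal groups, n per group = 2·((z_{α/2} + z_β)·σ/δ)².
z_{α/2} = 1.960; z_β = 1.036 (power 85%).
n = 2 × (2.996 × 18.6 / 9.08)² = 2 × 37.66 = 75.32
Round up: n = 76 per group.
Total across both groups: 2 × 76 = 152.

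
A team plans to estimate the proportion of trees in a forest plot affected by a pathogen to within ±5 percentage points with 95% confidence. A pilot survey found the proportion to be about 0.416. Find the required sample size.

For a proportion with margin E = 0.05 at 95% confidence, z = 1.960.
n = p̂(1−p̂)(z/E)² = 0.416 × 0.584 × (1.960/0.05)² = 373.32
Round up: n = 374.

374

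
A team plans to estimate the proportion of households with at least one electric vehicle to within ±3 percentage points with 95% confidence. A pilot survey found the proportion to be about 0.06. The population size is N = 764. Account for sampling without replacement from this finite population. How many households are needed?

For a proportion with margin E = 0.03 at 95% confidence, z = 1.960.
n = p̂(1−p̂)(z/E)² = 0.06 × 0.94 × (1.960/0.03)² = 240.74 — call this n₀.
Finite-population correction with N = 764: n = n₀ / (1 + (n₀−1)/N) = 240.74 / 1.314 = 183.21
Round up: n = 184.

184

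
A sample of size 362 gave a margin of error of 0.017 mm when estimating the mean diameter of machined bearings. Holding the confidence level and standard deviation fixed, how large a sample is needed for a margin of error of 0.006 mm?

Margin of error scales as 1/√n, so n₂ = n₁·(E₁/E₂)².
n₂ = 362 × (0.017/0.006)² = 362 × 8.028 = 2906.14
Round up: n₂ = 2907.

2907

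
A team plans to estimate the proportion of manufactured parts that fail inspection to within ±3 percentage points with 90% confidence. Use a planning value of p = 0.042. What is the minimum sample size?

121

For a proportion with margin E = 0.03 at 90% confidence, z = 1.645.
n = p̂(1−p̂)(z/E)² = 0.042 × 0.958 × (1.645/0.03)² = 120.98
Round up: n = 121.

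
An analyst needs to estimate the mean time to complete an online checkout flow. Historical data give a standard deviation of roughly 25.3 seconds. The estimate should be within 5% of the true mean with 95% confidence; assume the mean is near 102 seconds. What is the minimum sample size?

For a mean, the margin of error is E = z·σ/√n, so n = (zσ/E)².
At 95% confidence, z = 1.960.
E = 5% of 102 = 5.1 seconds.
n = (1.960 × 25.3 / 5.1)² = 94.54
Round up: n = 95.

95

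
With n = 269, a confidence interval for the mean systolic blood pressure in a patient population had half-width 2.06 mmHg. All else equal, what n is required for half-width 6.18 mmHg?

Margin of error scales as 1/√n, so n₂ = n₁·(E₁/E₂)².
n₂ = 269 × (2.06/6.18)² = 269 × 0.1111 = 29.89
Round up: n₂ = 30.

30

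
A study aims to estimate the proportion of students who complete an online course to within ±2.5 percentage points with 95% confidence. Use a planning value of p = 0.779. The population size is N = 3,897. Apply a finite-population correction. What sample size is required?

For a proportion with margin E = 0.025 at 95% confidence, z = 1.960.
n = p̂(1−p̂)(z/E)² = 0.779 × 0.221 × (1.960/0.025)² = 1058.19 — call this n₀.
Finite-population correction with N = 3,897: n = n₀ / (1 + (n₀−1)/N) = 1058.19 / 1.271 = 832.56
Round up: n = 833.

n = 833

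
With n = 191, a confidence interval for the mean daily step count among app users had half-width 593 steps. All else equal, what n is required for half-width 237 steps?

Margin of error scales as 1/√n, so n₂ = n₁·(E₁/E₂)².
n₂ = 191 × (593/237)² = 191 × 6.261 = 1195.85
Round up: n₂ = 1196.

1196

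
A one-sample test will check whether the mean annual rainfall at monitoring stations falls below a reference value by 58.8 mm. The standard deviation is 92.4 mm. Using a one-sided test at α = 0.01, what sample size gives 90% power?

n = 33

For a one-sample z-test, n = ((z_α + z_β)·σ/δ)².
z_α = 2.326 (one-sided α = 0.01); z_β = 1.282 (power 90% → β = 0.1).
n = (3.608 × 92.4 / 58.8)² = 32.15
Round up: n = 33.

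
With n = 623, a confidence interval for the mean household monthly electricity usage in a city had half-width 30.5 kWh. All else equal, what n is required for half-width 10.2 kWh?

Margin of error scales as 1/√n, so n₂ = n₁·(E₁/E₂)².
n₂ = 623 × (30.5/10.2)² = 623 × 8.941 = 5570.24
Round up: n₂ = 5571.

n = 5571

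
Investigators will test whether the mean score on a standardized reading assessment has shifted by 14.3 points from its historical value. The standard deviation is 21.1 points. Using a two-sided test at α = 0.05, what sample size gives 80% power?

18

For a one-sample z-test, n = ((z_{α/2} + z_β)·σ/δ)².
z_{α/2} = 1.960 (two-sided α = 0.05); z_β = 0.842 (power 80% → β = 0.2).
n = (2.802 × 21.1 / 14.3)² = 17.09
Round up: n = 18.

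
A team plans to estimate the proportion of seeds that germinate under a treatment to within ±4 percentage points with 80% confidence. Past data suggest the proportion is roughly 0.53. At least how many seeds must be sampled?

256

For a proportion with margin E = 0.04 at 80% confidence, z = 1.282.
n = p̂(1−p̂)(z/E)² = 0.53 × 0.47 × (1.282/0.04)² = 255.88
Round up: n = 256.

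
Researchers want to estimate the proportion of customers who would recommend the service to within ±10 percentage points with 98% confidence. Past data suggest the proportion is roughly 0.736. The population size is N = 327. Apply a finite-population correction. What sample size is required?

For a proportion with margin E = 0.1 at 98% confidence, z = 2.326.
n = p̂(1−p̂)(z/E)² = 0.736 × 0.264 × (2.326/0.1)² = 105.12 — call this n₀.
Finite-population correction with N = 327: n = n₀ / (1 + (n₀−1)/N) = 105.12 / 1.318 = 79.76
Round up: n = 80.

80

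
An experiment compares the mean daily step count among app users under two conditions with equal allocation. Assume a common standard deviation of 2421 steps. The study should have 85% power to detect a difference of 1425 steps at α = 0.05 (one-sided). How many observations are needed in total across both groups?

For two equal groups, n per group = 2·((z_α + z_β)·σ/δ)².
z_α = 1.645; z_β = 1.036 (power 85%).
n = 2 × (2.681 × 2421 / 1425)² = 2 × 20.75 = 41.50
Round up: n = 42 per group.
Total across both groups: 2 × 42 = 84.

84 total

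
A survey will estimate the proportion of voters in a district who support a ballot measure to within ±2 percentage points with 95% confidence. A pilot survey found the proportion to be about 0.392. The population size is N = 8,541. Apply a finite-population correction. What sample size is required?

1806

For a proportion with margin E = 0.02 at 95% confidence, z = 1.960.
n = p̂(1−p̂)(z/E)² = 0.392 × 0.608 × (1.960/0.02)² = 2288.98 — call this n₀.
Finite-population correction with N = 8,541: n = n₀ / (1 + (n₀−1)/N) = 2288.98 / 1.268 = 1805.19
Round up: n = 1806.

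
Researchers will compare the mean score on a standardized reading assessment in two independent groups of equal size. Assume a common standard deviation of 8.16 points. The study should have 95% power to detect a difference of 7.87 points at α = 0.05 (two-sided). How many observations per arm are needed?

For two equal groups, n per group = 2·((z_{α/2} + z_β)·σ/δ)².
z_{α/2} = 1.960; z_β = 1.645 (power 95%).
n = 2 × (3.605 × 8.16 / 7.87)² = 2 × 13.97 = 27.94
Round up: n = 28 per group.

28 per group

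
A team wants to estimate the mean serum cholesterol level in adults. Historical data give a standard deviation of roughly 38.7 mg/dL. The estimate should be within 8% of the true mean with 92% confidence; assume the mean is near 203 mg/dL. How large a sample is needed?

For a mean, the margin of error is E = z·σ/√n, so n = (zσ/E)².
At 92% confidence, z = 1.751.
E = 8% of 203 = 16.24 mg/dL.
n = (1.751 × 38.7 / 16.24)² = 17.41
Round up: n = 18.

18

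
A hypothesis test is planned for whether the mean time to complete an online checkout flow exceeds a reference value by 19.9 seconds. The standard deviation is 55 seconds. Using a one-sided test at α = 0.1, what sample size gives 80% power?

35

For a one-sample z-test, n = ((z_α + z_β)·σ/δ)².
z_α = 1.282 (one-sided α = 0.1); z_β = 0.842 (power 80% → β = 0.2).
n = (2.124 × 55 / 19.9)² = 34.46
Round up: n = 35.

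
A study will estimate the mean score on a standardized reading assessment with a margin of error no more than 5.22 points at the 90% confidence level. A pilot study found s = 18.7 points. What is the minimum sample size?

35

For a mean, the margin of error is E = z·σ/√n, so n = (zσ/E)².
At 90% confidence, z = 1.645.
n = (1.645 × 18.7 / 5.22)² = 34.73
Round up: n = 35.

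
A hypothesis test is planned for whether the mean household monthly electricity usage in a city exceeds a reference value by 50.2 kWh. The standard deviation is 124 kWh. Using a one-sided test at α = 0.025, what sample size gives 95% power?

For a one-sample z-test, n = ((z_α + z_β)·σ/δ)².
z_α = 1.960 (one-sided α = 0.025); z_β = 1.645 (power 95% → β = 0.05).
n = (3.605 × 124 / 50.2)² = 79.30
Round up: n = 80.

80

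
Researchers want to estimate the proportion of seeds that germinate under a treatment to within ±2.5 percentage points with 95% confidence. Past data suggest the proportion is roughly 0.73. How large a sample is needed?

1212

For a proportion with margin E = 0.025 at 95% confidence, z = 1.960.
n = p̂(1−p̂)(z/E)² = 0.73 × 0.27 × (1.960/0.025)² = 1211.49
Round up: n = 1212.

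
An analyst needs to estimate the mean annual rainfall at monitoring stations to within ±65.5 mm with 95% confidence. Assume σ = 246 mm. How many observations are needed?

For a mean, the margin of error is E = z·σ/√n, so n = (zσ/E)².
At 95% confidence, z = 1.960.
n = (1.960 × 246 / 65.5)² = 54.19
Round up: n = 55.

55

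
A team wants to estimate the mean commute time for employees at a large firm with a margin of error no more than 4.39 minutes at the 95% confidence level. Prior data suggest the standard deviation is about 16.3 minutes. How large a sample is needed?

53

For a mean, the margin of error is E = z·σ/√n, so n = (zσ/E)².
At 95% confidence, z = 1.960.
n = (1.960 × 16.3 / 4.39)² = 52.96
Round up: n = 53.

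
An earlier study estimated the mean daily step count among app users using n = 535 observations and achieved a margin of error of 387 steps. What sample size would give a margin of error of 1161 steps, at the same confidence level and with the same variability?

60

Margin of error scales as 1/√n, so n₂ = n₁·(E₁/E₂)².
n₂ = 535 × (387/1161)² = 535 × 0.1111 = 59.44
Round up: n₂ = 60.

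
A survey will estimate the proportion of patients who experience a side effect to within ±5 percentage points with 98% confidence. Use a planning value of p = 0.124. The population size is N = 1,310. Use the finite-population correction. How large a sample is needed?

200

For a proportion with margin E = 0.05 at 98% confidence, z = 2.326.
n = p̂(1−p̂)(z/E)² = 0.124 × 0.876 × (2.326/0.05)² = 235.07 — call this n₀.
Finite-population correction with N = 1,310: n = n₀ / (1 + (n₀−1)/N) = 235.07 / 1.179 = 199.38
Round up: n = 200.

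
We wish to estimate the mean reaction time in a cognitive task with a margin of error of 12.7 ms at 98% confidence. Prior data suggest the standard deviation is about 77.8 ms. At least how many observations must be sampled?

For a mean, the margin of error is E = z·σ/√n, so n = (zσ/E)².
At 98% confidence, z = 2.326.
n = (2.326 × 77.8 / 12.7)² = 203.04
Round up: n = 204.

204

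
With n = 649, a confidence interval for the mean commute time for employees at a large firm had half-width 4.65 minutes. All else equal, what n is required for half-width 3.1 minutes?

Margin of error scales as 1/√n, so n₂ = n₁·(E₁/E₂)².
n₂ = 649 × (4.65/3.1)² = 649 × 2.25 = 1460.25
Round up: n₂ = 1461.

1461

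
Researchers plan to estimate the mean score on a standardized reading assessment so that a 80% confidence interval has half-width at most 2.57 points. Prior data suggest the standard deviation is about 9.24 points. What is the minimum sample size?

22

For a mean, the margin of error is E = z·σ/√n, so n = (zσ/E)².
At 80% confidence, z = 1.282.
n = (1.282 × 9.24 / 2.57)² = 21.24
Round up: n = 22.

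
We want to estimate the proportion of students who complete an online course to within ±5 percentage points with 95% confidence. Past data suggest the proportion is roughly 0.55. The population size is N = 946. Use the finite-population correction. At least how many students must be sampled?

For a proportion with margin E = 0.05 at 95% confidence, z = 1.960.
n = p̂(1−p̂)(z/E)² = 0.55 × 0.45 × (1.960/0.05)² = 380.32 — call this n₀.
Finite-population correction with N = 946: n = n₀ / (1 + (n₀−1)/N) = 380.32 / 1.401 = 271.46
Round up: n = 272.

n = 272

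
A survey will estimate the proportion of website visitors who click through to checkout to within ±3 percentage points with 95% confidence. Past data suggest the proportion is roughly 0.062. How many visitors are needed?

n = 249

For a proportion with margin E = 0.03 at 95% confidence, z = 1.960.
n = p̂(1−p̂)(z/E)² = 0.062 × 0.938 × (1.960/0.03)² = 248.24
Round up: n = 249.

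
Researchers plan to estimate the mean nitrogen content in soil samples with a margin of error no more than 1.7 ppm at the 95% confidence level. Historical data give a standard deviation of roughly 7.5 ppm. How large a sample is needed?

n = 75

For a mean, the margin of error is E = z·σ/√n, so n = (zσ/E)².
At 95% confidence, z = 1.960.
n = (1.960 × 7.5 / 1.7)² = 74.77
Round up: n = 75.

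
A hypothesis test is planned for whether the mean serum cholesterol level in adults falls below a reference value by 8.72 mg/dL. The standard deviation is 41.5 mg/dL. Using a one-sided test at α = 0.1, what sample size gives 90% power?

149

For a one-sample z-test, n = ((z_α + z_β)·σ/δ)².
z_α = 1.282 (one-sided α = 0.1); z_β = 1.282 (power 90% → β = 0.1).
n = (2.564 × 41.5 / 8.72)² = 148.90
Round up: n = 149.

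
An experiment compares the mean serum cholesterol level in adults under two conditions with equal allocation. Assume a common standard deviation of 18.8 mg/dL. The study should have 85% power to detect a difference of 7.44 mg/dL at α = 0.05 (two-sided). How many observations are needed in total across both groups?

230 total

For two equal groups, n per group = 2·((z_{α/2} + z_β)·σ/δ)².
z_{α/2} = 1.960; z_β = 1.036 (power 85%).
n = 2 × (2.996 × 18.8 / 7.44)² = 2 × 57.31 = 114.62
Round up: n = 115 per group.
Total across both groups: 2 × 115 = 230.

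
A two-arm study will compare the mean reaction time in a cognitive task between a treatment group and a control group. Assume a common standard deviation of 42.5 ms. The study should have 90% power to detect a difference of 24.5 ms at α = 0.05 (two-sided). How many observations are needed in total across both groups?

128 total

For two equal groups, n per group = 2·((z_{α/2} + z_β)·σ/δ)².
z_{α/2} = 1.960; z_β = 1.282 (power 90%).
n = 2 × (3.242 × 42.5 / 24.5)² = 2 × 31.63 = 63.26
Round up: n = 64 per group.
Total across both groups: 2 × 64 = 128.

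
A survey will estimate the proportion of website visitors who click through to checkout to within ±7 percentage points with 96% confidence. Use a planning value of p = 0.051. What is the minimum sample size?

42

For a proportion with margin E = 0.07 at 96% confidence, z = 2.054.
n = p̂(1−p̂)(z/E)² = 0.051 × 0.949 × (2.054/0.07)² = 41.67
Round up: n = 42.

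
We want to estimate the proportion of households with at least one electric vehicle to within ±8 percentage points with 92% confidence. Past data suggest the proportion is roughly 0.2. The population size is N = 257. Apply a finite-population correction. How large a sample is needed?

60

For a proportion with margin E = 0.08 at 92% confidence, z = 1.751.
n = p̂(1−p̂)(z/E)² = 0.2 × 0.8 × (1.751/0.08)² = 76.65 — call this n₀.
Finite-population correction with N = 257: n = n₀ / (1 + (n₀−1)/N) = 76.65 / 1.294 = 59.23
Round up: n = 60.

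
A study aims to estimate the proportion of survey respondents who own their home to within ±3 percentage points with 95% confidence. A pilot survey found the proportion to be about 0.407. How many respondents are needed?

For a proportion with margin E = 0.03 at 95% confidence, z = 1.960.
n = p̂(1−p̂)(z/E)² = 0.407 × 0.593 × (1.960/0.03)² = 1030.19
Round up: n = 1031.

1031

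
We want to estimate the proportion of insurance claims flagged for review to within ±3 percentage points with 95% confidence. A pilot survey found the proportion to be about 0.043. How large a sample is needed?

For a proportion with margin E = 0.03 at 95% confidence, z = 1.960.
n = p̂(1−p̂)(z/E)² = 0.043 × 0.957 × (1.960/0.03)² = 175.65
Round up: n = 176.

176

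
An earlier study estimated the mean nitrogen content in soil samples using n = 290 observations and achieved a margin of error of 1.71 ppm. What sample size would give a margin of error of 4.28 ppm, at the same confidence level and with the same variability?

Margin of error scales as 1/√n, so n₂ = n₁·(E₁/E₂)².
n₂ = 290 × (1.71/4.28)² = 290 × 0.1596 = 46.28
Round up: n₂ = 47.

47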